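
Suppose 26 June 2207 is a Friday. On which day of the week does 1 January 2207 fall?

Count forward from the earlier date (January 1, 2207) to the later (June 26, 2207):
January 2207: 31 − 1 = 30 days remain.
Then February 2207 (28), March (31), April (30), May (31): 28 + 31 + 30 + 31 = 120 days.
June 1–26, 2207: 26 days.
Total: 30 + 120 + 26 = 176 days.
176 mod 7 = 1, so 1 day before Friday is Thursday.

Thursday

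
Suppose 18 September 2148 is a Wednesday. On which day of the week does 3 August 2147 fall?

Thursday

Count forward from the earlier date (August 3, 2147) to the later (September 18, 2148):
Day-of-year of August 3, 2147: 215.
Day-of-year of September 18, 2148: 262.
2147 has 365 days, so 365 − 215 = 150 days remain in 2147.
Total: 150 + 262 = 412 days.
412 mod 7 = 6, so 6 days before Wednesday is Thursday.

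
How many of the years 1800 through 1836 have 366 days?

9

Years divisible by 4 in [1800, 1836]: 1800, 1804, 1808, 1812, 1816, 1820, 1824, 1828, 1832, 1836.
Of these, 1800 is divisible by 100 but not 400, so not leap.
Leap years: 10 − 1 = 9.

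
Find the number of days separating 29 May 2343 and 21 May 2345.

May 2343: 31 − 29 = 2 days remain.
Then 23 full months totalling 700 days.
May 1–21, 2345: 21 days.
Total: 2 + 700 + 21 = 723 days.

723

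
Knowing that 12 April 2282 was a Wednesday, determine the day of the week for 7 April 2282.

Friday

Count forward from the earlier date (April 7, 2282) to the later (April 12, 2282):
Within April 2282: 12 − 7 = 5 days.
5 mod 7 = 5, so 5 days before Wednesday is Friday.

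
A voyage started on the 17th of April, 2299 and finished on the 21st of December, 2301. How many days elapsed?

April 17, 2299 → April 17, 2300: 365 days (2300 is not a leap year (divisible by 100 but not 400)).
April 17, 2300 → April 17, 2301: 365 days.
April 2301: 30 − 17 = 13 days remain.
Then May (31), June (30), July (31), August (31), September (30), October (31), November (30): 31 + 30 + 31 + 31 + 30 + 31 + 30 = 214 days.
December 1–21, 2301: 21 days.
Residual: 248 days.
Total: 978 days.

978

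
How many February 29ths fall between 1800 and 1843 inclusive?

Years divisible by 4 in [1800, 1843]: 1800, 1804, 1808, 1812, 1816, 1820, 1824, 1828, 1832, 1836, 1840.
Of these, 1800 is divisible by 100 but not 400, so not leap.
Leap years: 11 − 1 = 10.

10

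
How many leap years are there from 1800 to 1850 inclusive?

12

Years divisible by 4: 1800, 1804, …, 1848 — 13 in all.
Of these, 1800 is divisible by 100 but not 400, so not leap.
Leap years: 13 − 1 = 12.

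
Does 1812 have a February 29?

1812 is a leap year.

Yes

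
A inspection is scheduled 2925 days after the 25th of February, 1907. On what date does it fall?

the 28th of February, 1915

Count 2925 days after February 25, 1907:
Day-of-year of February 25, 1907: 56.
Day-of-year of February 28, 1915: 59.
1907 has 365 days, so 365 − 56 = 309 days remain in 1907.
Full years 1908–1914: 5 common + 2 leap = 5×365 + 2×366 = 2557 days.
Total: 309 + 2557 + 59 = 2925 days.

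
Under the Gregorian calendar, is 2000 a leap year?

Yes

2000 is a leap year (divisible by 400).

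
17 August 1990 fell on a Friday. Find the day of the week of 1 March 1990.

Thursday

Count forward from the earlier date (March 1, 1990) to the later (August 17, 1990):
March 1990: 31 − 1 = 30 days remain.
Then April (30), May (31), June (30), July (31): 30 + 31 + 30 + 31 = 122 days.
August 1–17, 1990: 17 days.
Total: 30 + 122 + 17 = 169 days.
169 mod 7 = 1, so 1 day before Friday is Thursday.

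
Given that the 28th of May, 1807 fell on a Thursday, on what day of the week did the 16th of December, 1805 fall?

Monday

Count forward from the earlier date (December 16, 1805) to the later (May 28, 1807):
December 1805: 31 − 16 = 15 days remain.
Then 16 full months totalling 485 days.
May 1–28, 1807: 28 days.
Total: 15 + 485 + 28 = 528 days.
528 mod 7 = 3, so 3 days before Thursday is Monday.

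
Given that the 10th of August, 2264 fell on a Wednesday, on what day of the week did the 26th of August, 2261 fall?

Monday

Count forward from the earlier date (August 26, 2261) to the later (August 10, 2264):
Day-of-year of August 26, 2261: 238.
Day-of-year of August 10, 2264: 223.
2261 has 365 days, so 365 − 238 = 127 days remain in 2261.
Full years: 2262: 365; 2263: 365. Sum = 730.
Total: 127 + 730 + 223 = 1080 days.
1080 mod 7 = 2, so 2 days before Wednesday is Monday.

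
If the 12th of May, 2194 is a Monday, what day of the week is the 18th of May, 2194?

Sunday

Within May 2194: 18 − 12 = 6 days.
6 mod 7 = 6, so 6 days after Monday is Sunday.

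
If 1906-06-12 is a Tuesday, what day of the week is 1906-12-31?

June 1906: 30 − 12 = 18 days remain.
Then July (31), August (31), September (30), October (31), November (30): 31 + 31 + 30 + 31 + 30 = 153 days.
December 1–31, 1906: 31 days.
Total: 18 + 153 + 31 = 202 days.
202 mod 7 = 6, so 6 days after Tuesday is Monday.

Monday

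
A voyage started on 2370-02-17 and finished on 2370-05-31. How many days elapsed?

February 2370: 28 − 17 = 11 days remain (2370 is not a leap year, so February has 28 days).
Then March (31), April (30): 31 + 30 = 61 days.
May 1–31, 2370: 31 days.
Total: 11 + 61 + 31 = 103 days.

103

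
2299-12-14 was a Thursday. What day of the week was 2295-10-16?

Wednesday

Count forward from the earlier date (October 16, 2295) to the later (December 14, 2299):
Day-of-year of October 16, 2295: 289.
Day-of-year of December 14, 2299: 348.
2295 has 365 days, so 365 − 289 = 76 days remain in 2295.
Full years: 2296: 366; 2297: 365; 2298: 365. Sum = 1096.
Total: 76 + 1096 + 348 = 1520 days.
1520 mod 7 = 1, so 1 day before Thursday is Wednesday.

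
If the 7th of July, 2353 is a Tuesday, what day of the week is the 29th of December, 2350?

Count forward from the earlier date (December 29, 2350) to the later (July 7, 2353):
Day-of-year of December 29, 2350: 363.
Day-of-year of July 7, 2353: 188.
2350 has 365 days, so 365 − 363 = 2 days remain in 2350.
Full years: 2351: 365; 2352: 366. Sum = 731.
Total: 2 + 731 + 188 = 921 days.
921 mod 7 = 4, so 4 days before Tuesday is Friday.

Friday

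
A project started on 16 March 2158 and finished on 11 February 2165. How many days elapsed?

March 16, 2158 → March 16, 2159: 365 days.
March 16, 2159 → March 16, 2160: 366 days (2160 is a leap year).
March 16, 2160 → March 16, 2161: 365 days.
March 16, 2161 → March 16, 2162: 365 days.
March 16, 2162 → March 16, 2163: 365 days.
March 16, 2163 → March 16, 2164: 366 days (2164 is a leap year).
March 2164: 31 − 16 = 15 days remain.
Then 10 full months totalling 306 days.
February 1–11, 2165: 11 days (2165 is not a leap year).
Residual: 332 days.
Total: 2524 days.

2524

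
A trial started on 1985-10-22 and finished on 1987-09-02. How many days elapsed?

Day-of-year of October 22, 1985: 295.
Day-of-year of September 2, 1987: 245.
1985 has 365 days, so 365 − 295 = 70 days remain in 1985.
Full years: 1986: 365. Sum = 365.
Total: 70 + 365 + 245 = 680 days.

680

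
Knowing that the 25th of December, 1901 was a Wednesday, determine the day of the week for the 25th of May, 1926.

From December 25, 1901 to December 25, 1925: 24 years, of which 6 contain a Feb 29 — 18×365 + 6×366 = 8766 days.
December 1925: 31 − 25 = 6 days remain.
Then January (31), February 1926 (28), March (31), April (30): 31 + 28 + 31 + 30 = 120 days.
May 1–25, 1926: 25 days.
Residual: 151 days.
Total: 8917 days.
8917 mod 7 = 6, so 6 days after Wednesday is Tuesday.

Tuesday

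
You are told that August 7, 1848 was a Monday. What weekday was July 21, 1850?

Sunday

August 1848: 31 − 7 = 24 days remain.
Then 22 full months totalling 668 days.
July 1–21, 1850: 21 days.
Total: 24 + 668 + 21 = 713 days.
713 mod 7 = 6, so 6 days after Monday is Sunday.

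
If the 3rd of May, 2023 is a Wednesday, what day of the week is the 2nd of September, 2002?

Monday

Count forward from the earlier date (September 2, 2002) to the later (May 3, 2023):
From September 2, 2002 to September 2, 2022: 20 years, of which 5 contain a Feb 29 — 15×365 + 5×366 = 7305 days.
September 2022: 30 − 2 = 28 days remain.
Then October (31), November (30), December (31), January (31), February 2023 (28), March (31), April (30): 31 + 30 + 31 + 31 + 28 + 31 + 30 = 212 days.
May 1–3, 2023: 3 days.
Residual: 243 days.
Total: 7548 days.
7548 mod 7 = 2, so 2 days before Wednesday is Monday.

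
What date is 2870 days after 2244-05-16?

2252-03-25

Count 2870 days after May 16, 2244:
From May 16, 2244 to May 16, 2251: 7 years, of which 1 contains a Feb 29 — 6×365 + 1×366 = 2556 days.
May 2251: 31 − 16 = 15 days remain.
Then 9 full months totalling 274 days.
March 1–25, 2252: 25 days.
Residual: 314 days.
Total: 2870 days.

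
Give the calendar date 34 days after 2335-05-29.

2335-07-02

Count 34 days after May 29, 2335:
May 2335: 31 − 29 = 2 days remain.
Then June (30): 30 days.
July 1–2, 2335: 2 days.
Total: 2 + 30 + 2 = 34 days.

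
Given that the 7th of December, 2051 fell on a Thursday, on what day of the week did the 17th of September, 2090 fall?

From December 7, 2051 to December 7, 2089: 38 years, of which 10 contain a Feb 29 — 28×365 + 10×366 = 13880 days.
December 2089: 31 − 7 = 24 days remain.
Then January (31), February 2090 (28), March (31), April (30), May (31), June (30), July (31), August (31): 31 + 28 + 31 + 30 + 31 + 30 + 31 + 31 = 243 days.
September 1–17, 2090: 17 days.
Residual: 284 days.
Total: 14164 days.
14164 mod 7 = 3, so 3 days after Thursday is Sunday.

Sunday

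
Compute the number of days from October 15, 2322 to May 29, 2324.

Day-of-year of October 15, 2322: 288.
Day-of-year of May 29, 2324: 150.
2322 has 365 days, so 365 − 288 = 77 days remain in 2322.
Full years: 2323: 365. Sum = 365.
Total: 77 + 365 + 150 = 592 days.

592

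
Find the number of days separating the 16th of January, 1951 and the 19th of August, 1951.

January 1951: 31 − 16 = 15 days remain.
Then February 1951 (28), March (31), April (30), May (31), June (30), July (31): 28 + 31 + 30 + 31 + 30 + 31 = 181 days.
August 1–19, 1951: 19 days.
Total: 15 + 181 + 19 = 215 days.

215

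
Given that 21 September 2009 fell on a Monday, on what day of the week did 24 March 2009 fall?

Count forward from the earlier date (March 24, 2009) to the later (September 21, 2009):
March 2009: 31 − 24 = 7 days remain.
Then April (30), May (31), June (30), July (31), August (31): 30 + 31 + 30 + 31 + 31 = 153 days.
September 1–21, 2009: 21 days.
Total: 7 + 153 + 21 = 181 days.
181 mod 7 = 6, so 6 days before Monday is Tuesday.

Tuesday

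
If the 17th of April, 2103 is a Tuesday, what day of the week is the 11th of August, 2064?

Monday

Count forward from the earlier date (August 11, 2064) to the later (April 17, 2103):
From August 11, 2064 to August 11, 2102: 38 years, of which 8 contain a Feb 29 — 30×365 + 8×366 = 13878 days.
(2100 is not a leap year (divisible by 100 but not 400).)
August 2102: 31 − 11 = 20 days remain.
Then September (30), October (31), November (30), December (31), January (31), February 2103 (28), March (31): 30 + 31 + 30 + 31 + 31 + 28 + 31 = 212 days.
April 1–17, 2103: 17 days.
Residual: 249 days.
Total: 14127 days.
14127 mod 7 = 1, so 1 day before Tuesday is Monday.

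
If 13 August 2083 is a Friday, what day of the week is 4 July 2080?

Count forward from the earlier date (July 4, 2080) to the later (August 13, 2083):
July 4, 2080 → July 4, 2081: 365 days.
July 4, 2081 → July 4, 2082: 365 days.
July 4, 2082 → July 4, 2083: 365 days.
July 2083: 31 − 4 = 27 days remain.
August 1–13, 2083: 13 days.
Residual: 40 days.
Total: 1135 days.
1135 mod 7 = 1, so 1 day before Friday is Thursday.

Thursday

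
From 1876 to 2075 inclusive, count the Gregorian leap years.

49

Years divisible by 4: 1876, 1880, …, 2072 — 50 in all.
Of these, 1900 is divisible by 100 but not 400, so not leap.
2000 is divisible by 400, so still leap.
Leap years: 50 − 1 = 49.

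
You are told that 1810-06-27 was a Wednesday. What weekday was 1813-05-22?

Saturday

June 27, 1810 → June 27, 1811: 365 days.
June 27, 1811 → June 27, 1812: 366 days (1812 is a leap year).
June 1812: 30 − 27 = 3 days remain.
Then 10 full months totalling 304 days.
May 1–22, 1813: 22 days.
Residual: 329 days.
Total: 1060 days.
1060 mod 7 = 3, so 3 days after Wednesday is Saturday.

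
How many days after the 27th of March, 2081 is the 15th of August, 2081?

141

March 2081: 31 − 27 = 4 days remain.
Then April (30), May (31), June (30), July (31): 30 + 31 + 30 + 31 = 122 days.
August 1–15, 2081: 15 days.
Total: 4 + 122 + 15 = 141 days.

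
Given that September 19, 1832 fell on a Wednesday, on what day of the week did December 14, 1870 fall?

Wednesday

Day-of-year of September 19, 1832: 263.
Day-of-year of December 14, 1870: 348.
1832 has 366 days, so 366 − 263 = 103 days remain in 1832.
Full years 1833–1869: 28 common + 9 leap = 28×365 + 9×366 = 13514 days.
Total: 103 + 13514 + 348 = 13965 days.
13965 is a multiple of 7, so December 14, 1870 falls on the same weekday: Wednesday.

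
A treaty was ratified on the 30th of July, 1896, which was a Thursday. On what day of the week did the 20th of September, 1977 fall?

Day-of-year of July 30, 1896: 212.
Day-of-year of September 20, 1977: 263.
1896 has 366 days, so 366 − 212 = 154 days remain in 1896.
Full years 1897–1976: 61 common + 19 leap = 61×365 + 19×366 = 29219 days.
Total: 154 + 29219 + 263 = 29636 days.
29636 mod 7 = 5, so 5 days after Thursday is Tuesday.

Tuesday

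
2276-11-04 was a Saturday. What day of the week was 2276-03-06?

Count forward from the earlier date (March 6, 2276) to the later (November 4, 2276):
March 2276: 31 − 6 = 25 days remain.
Then April (30), May (31), June (30), July (31), August (31), September (30), October (31): 30 + 31 + 30 + 31 + 31 + 30 + 31 = 214 days.
November 1–4, 2276: 4 days.
Total: 25 + 214 + 4 = 243 days.
243 mod 7 = 5, so 5 days before Saturday is Monday.

Monday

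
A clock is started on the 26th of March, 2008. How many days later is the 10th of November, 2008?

March 2008: 31 − 26 = 5 days remain.
Then April (30), May (31), June (30), July (31), August (31), September (30), October (31): 30 + 31 + 30 + 31 + 31 + 30 + 31 = 214 days.
November 1–10, 2008: 10 days.
Total: 5 + 214 + 10 = 229 days.

229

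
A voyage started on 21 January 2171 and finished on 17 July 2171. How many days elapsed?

January 2171: 31 − 21 = 10 days remain.
Then February 2171 (28), March (31), April (30), May (31), June (30): 28 + 31 + 30 + 31 + 30 = 150 days.
July 1–17, 2171: 17 days.
Total: 10 + 150 + 17 = 177 days.

177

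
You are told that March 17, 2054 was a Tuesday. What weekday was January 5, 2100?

From March 17, 2054 to March 17, 2099: 45 years, of which 11 contain a Feb 29 — 34×365 + 11×366 = 16436 days.
March 2099: 31 − 17 = 14 days remain.
Then 9 full months totalling 275 days.
January 1–5, 2100: 5 days.
Residual: 294 days.
Total: 16730 days.
16730 is a multiple of 7, so January 5, 2100 falls on the same weekday: Tuesday.

Tuesday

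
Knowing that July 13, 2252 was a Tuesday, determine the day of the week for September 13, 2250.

Count forward from the earlier date (September 13, 2250) to the later (July 13, 2252):
September 2250: 30 − 13 = 17 days remain.
Then 21 full months totalling 639 days.
July 1–13, 2252: 13 days.
Total: 17 + 639 + 13 = 669 days.
669 mod 7 = 4, so 4 days before Tuesday is Friday.

Friday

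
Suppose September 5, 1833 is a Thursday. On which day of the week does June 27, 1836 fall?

Monday

September 5, 1833 → September 5, 1834: 365 days.
September 5, 1834 → September 5, 1835: 365 days.
September 1835: 30 − 5 = 25 days remain.
Then October (31), November (30), December (31), January (31), February 1836 (29), March (31), April (30), May (31): 31 + 30 + 31 + 31 + 29 + 31 + 30 + 31 = 244 days.
June 1–27, 1836: 27 days.
Residual: 296 days.
Total: 1026 days.
1026 mod 7 = 4, so 4 days after Thursday is Monday.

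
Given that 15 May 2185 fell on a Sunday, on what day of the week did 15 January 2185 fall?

Saturday

Count forward from the earlier date (January 15, 2185) to the later (May 15, 2185):
January 2185: 31 − 15 = 16 days remain.
Then February 2185 (28), March (31), April (30): 28 + 31 + 30 = 89 days.
May 1–15, 2185: 15 days.
Total: 16 + 89 + 15 = 120 days.
120 mod 7 = 1, so 1 day before Sunday is Saturday.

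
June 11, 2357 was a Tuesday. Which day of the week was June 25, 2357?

Tuesday

Within June 2357: 25 − 11 = 14 days.
14 is a multiple of 7, so June 25, 2357 falls on the same weekday: Tuesday.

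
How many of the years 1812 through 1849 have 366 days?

Years divisible by 4 in [1812, 1849]: 1812, 1816, 1820, 1824, 1828, 1832, 1836, 1840, 1844, 1848.
No century exceptions apply. Count: 10.

10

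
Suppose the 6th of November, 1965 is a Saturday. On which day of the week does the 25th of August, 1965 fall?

Count forward from the earlier date (August 25, 1965) to the later (November 6, 1965):
August 1965: 31 − 25 = 6 days remain.
Then September (30), October (31): 30 + 31 = 61 days.
November 1–6, 1965: 6 days.
Total: 6 + 61 + 6 = 73 days.
73 mod 7 = 3, so 3 days before Saturday is Wednesday.

Wednesday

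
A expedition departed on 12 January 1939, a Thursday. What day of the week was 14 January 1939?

Within January 1939: 14 − 12 = 2 days.
2 mod 7 = 2, so 2 days after Thursday is Saturday.

Saturday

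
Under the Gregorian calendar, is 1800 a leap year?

No

1800 is not a leap year (divisible by 100 but not 400).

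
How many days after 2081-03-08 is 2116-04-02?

12808

From March 8, 2081 to March 8, 2116: 35 years, of which 8 contain a Feb 29 — 27×365 + 8×366 = 12783 days.
(2100 is not a leap year (divisible by 100 but not 400).)
March 2116: 31 − 8 = 23 days remain.
April 1–2, 2116: 2 days.
Residual: 25 days.
Total: 12808 days.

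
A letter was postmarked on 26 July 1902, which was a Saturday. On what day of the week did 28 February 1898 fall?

Monday

Count forward from the earlier date (February 28, 1898) to the later (July 26, 1902):
February 28, 1898 → February 28, 1899: 365 days.
February 28, 1899 → February 28, 1900: 365 days.
February 28, 1900 → February 28, 1901: 365 days (1900 is not a leap year (divisible by 100 but not 400)).
February 28, 1901 → February 28, 1902: 365 days.
February 1902: 28 − 28 = 0 days remain (1902 is not a leap year, so February has 28 days).
Then March (31), April (30), May (31), June (30): 31 + 30 + 31 + 30 = 122 days.
July 1–26, 1902: 26 days.
Residual: 148 days.
Total: 1608 days.
1608 mod 7 = 5, so 5 days before Saturday is Monday.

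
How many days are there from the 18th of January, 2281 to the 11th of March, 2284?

Day-of-year of January 18, 2281: 18.
Day-of-year of March 11, 2284: 71.
2281 has 365 days, so 365 − 18 = 347 days remain in 2281.
Full years: 2282: 365; 2283: 365. Sum = 730.
Total: 347 + 730 + 71 = 1148 days.

1148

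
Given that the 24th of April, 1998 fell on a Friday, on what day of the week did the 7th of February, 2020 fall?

Day-of-year of April 24, 1998: 114.
Day-of-year of February 7, 2020: 38.
1998 has 365 days, so 365 − 114 = 251 days remain in 1998.
Full years 1999–2019: 16 common + 5 leap = 16×365 + 5×366 = 7670 days.
Total: 251 + 7670 + 38 = 7959 days.
7959 is a multiple of 7, so the 7th of February, 2020 falls on the same weekday: Friday.

Friday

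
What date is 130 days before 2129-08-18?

2129-04-10

Count 130 days before August 18, 2129:
April 2129: 30 − 10 = 20 days remain.
Then May (31), June (30), July (31): 31 + 30 + 31 = 92 days.
August 1–18, 2129: 18 days.
Total: 20 + 92 + 18 = 130 days.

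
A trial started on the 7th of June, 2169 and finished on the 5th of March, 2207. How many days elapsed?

13784

From June 7, 2169 to June 7, 2206: 37 years, of which 8 contain a Feb 29 — 29×365 + 8×366 = 13513 days.
(2200 is not a leap year (divisible by 100 but not 400).)
June 2206: 30 − 7 = 23 days remain.
Then July (31), August (31), September (30), October (31), November (30), December (31), January (31), February 2207 (28): 31 + 31 + 30 + 31 + 30 + 31 + 31 + 28 = 243 days.
March 1–5, 2207: 5 days.
Residual: 271 days.
Total: 13784 days.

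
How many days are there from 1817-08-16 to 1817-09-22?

37

August 1817: 31 − 16 = 15 days remain.
September 1–22, 1817: 22 days.
Total: 15 + 22 = 37 days.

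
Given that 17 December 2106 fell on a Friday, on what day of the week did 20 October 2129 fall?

From December 17, 2106 to December 17, 2128: 22 years, of which 6 contain a Feb 29 — 16×365 + 6×366 = 8036 days.
December 2128: 31 − 17 = 14 days remain.
Then 9 full months totalling 273 days.
October 1–20, 2129: 20 days.
Residual: 307 days.
Total: 8343 days.
8343 mod 7 = 6, so 6 days after Friday is Thursday.

Thursday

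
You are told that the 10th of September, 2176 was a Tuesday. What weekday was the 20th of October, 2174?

Thursday

Count forward from the earlier date (October 20, 2174) to the later (September 10, 2176):
Day-of-year of October 20, 2174: 293.
Day-of-year of September 10, 2176: 254.
2174 has 365 days, so 365 − 293 = 72 days remain in 2174.
Full years: 2175: 365. Sum = 365.
Total: 72 + 365 + 254 = 691 days.
691 mod 7 = 5, so 5 days before Tuesday is Thursday.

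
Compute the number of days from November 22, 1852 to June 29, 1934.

29803

From November 22, 1852 to November 22, 1933: 81 years, of which 19 contain a Feb 29 — 62×365 + 19×366 = 29584 days.
(1900 is not a leap year (divisible by 100 but not 400).)
November 1933: 30 − 22 = 8 days remain.
Then December (31), January (31), February 1934 (28), March (31), April (30), May (31): 31 + 31 + 28 + 31 + 30 + 31 = 182 days.
June 1–29, 1934: 29 days.
Residual: 219 days.
Total: 29803 days.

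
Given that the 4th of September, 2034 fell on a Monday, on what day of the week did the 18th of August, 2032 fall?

Count forward from the earlier date (August 18, 2032) to the later (September 4, 2034):
August 2032: 31 − 18 = 13 days remain.
Then 24 full months totalling 730 days.
September 1–4, 2034: 4 days.
Total: 13 + 730 + 4 = 747 days.
747 mod 7 = 5, so 5 days before Monday is Wednesday.

Wednesday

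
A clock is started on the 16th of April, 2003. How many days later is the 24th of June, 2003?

69

April 2003: 30 − 16 = 14 days remain.
Then May (31): 31 days.
June 1–24, 2003: 24 days.
Total: 14 + 31 + 24 = 69 days.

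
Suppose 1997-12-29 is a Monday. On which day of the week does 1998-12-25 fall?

Friday

Day-of-year of December 29, 1997: 363.
Day-of-year of December 25, 1998: 359.
1997 has 365 days, so 365 − 363 = 2 days remain in 1997.
Total: 2 + 359 = 361 days.
361 mod 7 = 4, so 4 days after Monday is Friday.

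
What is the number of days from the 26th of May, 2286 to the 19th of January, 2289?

969

Day-of-year of May 26, 2286: 146.
Day-of-year of January 19, 2289: 19.
2286 has 365 days, so 365 − 146 = 219 days remain in 2286.
Full years: 2287: 365; 2288: 366. Sum = 731.
Total: 219 + 731 + 19 = 969 days.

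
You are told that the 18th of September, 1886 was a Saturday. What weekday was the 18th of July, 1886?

Sunday

Count forward from the earlier date (July 18, 1886) to the later (September 18, 1886):
July 1886: 31 − 18 = 13 days remain.
Then August (31): 31 days.
September 1–18, 1886: 18 days.
Total: 13 + 31 + 18 = 62 days.
62 mod 7 = 6, so 6 days before Saturday is Sunday.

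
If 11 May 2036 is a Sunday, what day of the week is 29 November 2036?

May 2036: 31 − 11 = 20 days remain.
Then June (30), July (31), August (31), September (30), October (31): 30 + 31 + 31 + 30 + 31 = 153 days.
November 1–29, 2036: 29 days.
Total: 20 + 153 + 29 = 202 days.
202 mod 7 = 6, so 6 days after Sunday is Saturday.

Saturday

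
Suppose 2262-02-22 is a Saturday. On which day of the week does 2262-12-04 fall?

Thursday

February 2262: 28 − 22 = 6 days remain (2262 is not a leap year, so February has 28 days).
Then 9 full months totalling 275 days.
December 1–4, 2262: 4 days.
Total: 6 + 275 + 4 = 285 days.
285 mod 7 = 5, so 5 days after Saturday is Thursday.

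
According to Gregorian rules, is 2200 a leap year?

No

2200 is not a leap year (divisible by 100 but not 400).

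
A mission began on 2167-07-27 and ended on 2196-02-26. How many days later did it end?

10441

Day-of-year of July 27, 2167: 208.
Day-of-year of February 26, 2196: 57.
2167 has 365 days, so 365 − 208 = 157 days remain in 2167.
Full years 2168–2195: 21 common + 7 leap = 21×365 + 7×366 = 10227 days.
Total: 157 + 10227 + 57 = 10441 days.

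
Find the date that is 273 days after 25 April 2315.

23 January 2316

Count 273 days after April 25, 2315:
April 2315: 30 − 25 = 5 days remain.
Then May (31), June (30), July (31), August (31), September (30), October (31), November (30), December (31): 31 + 30 + 31 + 31 + 30 + 31 + 30 + 31 = 245 days.
January 1–23, 2316: 23 days.
Residual: 273 days.
Total: 273 days.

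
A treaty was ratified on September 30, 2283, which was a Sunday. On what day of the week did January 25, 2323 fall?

Thursday

Day-of-year of September 30, 2283: 273.
Day-of-year of January 25, 2323: 25.
2283 has 365 days, so 365 − 273 = 92 days remain in 2283.
Full years 2284–2322: 30 common + 9 leap = 30×365 + 9×366 = 14244 days.
Total: 92 + 14244 + 25 = 14361 days.
14361 mod 7 = 4, so 4 days after Sunday is Thursday.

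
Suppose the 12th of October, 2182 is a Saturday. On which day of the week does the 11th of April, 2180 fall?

Count forward from the earlier date (April 11, 2180) to the later (October 12, 2182):
April 11, 2180 → April 11, 2181: 365 days.
April 11, 2181 → April 11, 2182: 365 days.
April 2182: 30 − 11 = 19 days remain.
Then May (31), June (30), July (31), August (31), September (30): 31 + 30 + 31 + 31 + 30 = 153 days.
October 1–12, 2182: 12 days.
Residual: 184 days.
Total: 914 days.
914 mod 7 = 4, so 4 days before Saturday is Tuesday.

Tuesday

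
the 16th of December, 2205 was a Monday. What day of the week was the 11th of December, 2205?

Wednesday

Count forward from the earlier date (December 11, 2205) to the later (December 16, 2205):
Within December 2205: 16 − 11 = 5 days.
5 mod 7 = 5, so 5 days before Monday is Wednesday.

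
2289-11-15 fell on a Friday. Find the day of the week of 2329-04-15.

Monday

Day-of-year of November 15, 2289: 319.
Day-of-year of April 15, 2329: 105.
2289 has 365 days, so 365 − 319 = 46 days remain in 2289.
Full years 2290–2328: 30 common + 9 leap = 30×365 + 9×366 = 14244 days.
Total: 46 + 14244 + 105 = 14395 days.
14395 mod 7 = 3, so 3 days after Friday is Monday.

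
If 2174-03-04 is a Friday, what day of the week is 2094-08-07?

Saturday

Count forward from the earlier date (August 7, 2094) to the later (March 4, 2174):
From August 7, 2094 to August 7, 2173: 79 years, of which 19 contain a Feb 29 — 60×365 + 19×366 = 28854 days.
(2100 is not a leap year (divisible by 100 but not 400).)
August 2173: 31 − 7 = 24 days remain.
Then September (30), October (31), November (30), December (31), January (31), February 2174 (28): 30 + 31 + 30 + 31 + 31 + 28 = 181 days.
March 1–4, 2174: 4 days.
Residual: 209 days.
Total: 29063 days.
29063 mod 7 = 6, so 6 days before Friday is Saturday.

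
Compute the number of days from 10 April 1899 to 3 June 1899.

54

April 1899: 30 − 10 = 20 days remain.
Then May (31): 31 days.
June 1–3, 1899: 3 days.
Total: 20 + 31 + 3 = 54 days.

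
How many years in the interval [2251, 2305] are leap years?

Years divisible by 4: 2252, 2256, …, 2304 — 14 in all.
Of these, 2300 is divisible by 100 but not 400, so not leap.
Leap years: 14 − 1 = 13.

13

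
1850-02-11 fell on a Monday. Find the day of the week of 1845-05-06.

Count forward from the earlier date (May 6, 1845) to the later (February 11, 1850):
May 6, 1845 → May 6, 1846: 365 days.
May 6, 1846 → May 6, 1847: 365 days.
May 6, 1847 → May 6, 1848: 366 days (1848 is a leap year).
May 6, 1848 → May 6, 1849: 365 days.
May 1849: 31 − 6 = 25 days remain.
Then June (30), July (31), August (31), September (30), October (31), November (30), December (31), January (31): 30 + 31 + 31 + 30 + 31 + 30 + 31 + 31 = 245 days.
February 1–11, 1850: 11 days (1850 is not a leap year).
Residual: 281 days.
Total: 1742 days.
1742 mod 7 = 6, so 6 days before Monday is Tuesday.

Tuesday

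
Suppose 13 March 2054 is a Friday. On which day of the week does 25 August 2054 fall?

March 2054: 31 − 13 = 18 days remain.
Then April (30), May (31), June (30), July (31): 30 + 31 + 30 + 31 = 122 days.
August 1–25, 2054: 25 days.
Total: 18 + 122 + 25 = 165 days.
165 mod 7 = 4, so 4 days after Friday is Tuesday.

Tuesday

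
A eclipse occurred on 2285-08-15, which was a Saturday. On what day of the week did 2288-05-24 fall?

August 15, 2285 → August 15, 2286: 365 days.
August 15, 2286 → August 15, 2287: 365 days.
August 2287: 31 − 15 = 16 days remain.
Then September (30), October (31), November (30), December (31), January (31), February 2288 (29), March (31), April (30): 30 + 31 + 30 + 31 + 31 + 29 + 31 + 30 = 243 days.
May 1–24, 2288: 24 days.
Residual: 283 days.
Total: 1013 days.
1013 mod 7 = 5, so 5 days after Saturday is Thursday.

Thursday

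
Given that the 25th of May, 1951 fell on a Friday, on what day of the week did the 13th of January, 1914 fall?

Tuesday

Count forward from the earlier date (January 13, 1914) to the later (May 25, 1951):
From January 13, 1914 to January 13, 1951: 37 years, of which 9 contain a Feb 29 — 28×365 + 9×366 = 13514 days.
January 1951: 31 − 13 = 18 days remain.
Then February 1951 (28), March (31), April (30): 28 + 31 + 30 = 89 days.
May 1–25, 1951: 25 days.
Residual: 132 days.
Total: 13646 days.
13646 mod 7 = 3, so 3 days before Friday is Tuesday.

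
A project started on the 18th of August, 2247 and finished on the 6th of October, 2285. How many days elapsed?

From August 18, 2247 to August 18, 2285: 38 years, of which 10 contain a Feb 29 — 28×365 + 10×366 = 13880 days.
August 2285: 31 − 18 = 13 days remain.
Then September (30): 30 days.
October 1–6, 2285: 6 days.
Residual: 49 days.
Total: 13929 days.

13929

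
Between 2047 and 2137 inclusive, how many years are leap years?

22

Years divisible by 4: 2048, 2052, …, 2136 — 23 in all.
Of these, 2100 is divisible by 100 but not 400, so not leap.
Leap years: 23 − 1 = 22.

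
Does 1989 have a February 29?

No

1989 is not a leap year.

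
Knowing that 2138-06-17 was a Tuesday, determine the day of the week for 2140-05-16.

Monday

June 2138: 30 − 17 = 13 days remain.
Then 22 full months totalling 670 days.
May 1–16, 2140: 16 days.
Total: 13 + 670 + 16 = 699 days.
699 mod 7 = 6, so 6 days after Tuesday is Monday.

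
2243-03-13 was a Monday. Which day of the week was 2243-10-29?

Sunday

March 2243: 31 − 13 = 18 days remain.
Then April (30), May (31), June (30), July (31), August (31), September (30): 30 + 31 + 30 + 31 + 31 + 30 = 183 days.
October 1–29, 2243: 29 days.
Total: 18 + 183 + 29 = 230 days.
230 mod 7 = 6, so 6 days after Monday is Sunday.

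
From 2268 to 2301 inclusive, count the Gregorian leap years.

8

Years divisible by 4 in [2268, 2301]: 2268, 2272, 2276, 2280, 2284, 2288, 2292, 2296, 2300.
Of these, 2300 is divisible by 100 but not 400, so not leap.
Leap years: 9 − 1 = 8.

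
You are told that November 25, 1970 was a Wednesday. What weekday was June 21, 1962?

Thursday

Count forward from the earlier date (June 21, 1962) to the later (November 25, 1970):
Day-of-year of June 21, 1962: 172.
Day-of-year of November 25, 1970: 329.
1962 has 365 days, so 365 − 172 = 193 days remain in 1962.
Full years 1963–1969: 5 common + 2 leap = 5×365 + 2×366 = 2557 days.
Total: 193 + 2557 + 329 = 3079 days.
3079 mod 7 = 6, so 6 days before Wednesday is Thursday.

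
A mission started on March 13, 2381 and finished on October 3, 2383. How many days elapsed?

934

Day-of-year of March 13, 2381: 72.
Day-of-year of October 3, 2383: 276.
2381 has 365 days, so 365 − 72 = 293 days remain in 2381.
Full years: 2382: 365. Sum = 365.
Total: 293 + 365 + 276 = 934 days.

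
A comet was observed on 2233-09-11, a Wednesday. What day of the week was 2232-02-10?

Count forward from the earlier date (February 10, 2232) to the later (September 11, 2233):
February 10, 2232 → February 10, 2233: 366 days (2232 is a leap year).
February 2233: 28 − 10 = 18 days remain (2233 is not a leap year, so February has 28 days).
Then March (31), April (30), May (31), June (30), July (31), August (31): 31 + 30 + 31 + 30 + 31 + 31 = 184 days.
September 1–11, 2233: 11 days.
Residual: 213 days.
Total: 579 days.
579 mod 7 = 5, so 5 days before Wednesday is Friday.

Friday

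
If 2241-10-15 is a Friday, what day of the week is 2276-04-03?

Monday

Day-of-year of October 15, 2241: 288.
Day-of-year of April 3, 2276: 94.
2241 has 365 days, so 365 − 288 = 77 days remain in 2241.
Full years 2242–2275: 26 common + 8 leap = 26×365 + 8×366 = 12418 days.
Total: 77 + 12418 + 94 = 12589 days.
12589 mod 7 = 3, so 3 days after Friday is Monday.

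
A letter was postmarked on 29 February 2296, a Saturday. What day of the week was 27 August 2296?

Thursday

February 2296: 29 − 29 = 0 days remain (2296 is a leap year, so February has 29 days).
Then March (31), April (30), May (31), June (30), July (31): 31 + 30 + 31 + 30 + 31 = 153 days.
August 1–27, 2296: 27 days.
Total: 0 + 153 + 27 = 180 days.
180 mod 7 = 5, so 5 days after Saturday is Thursday.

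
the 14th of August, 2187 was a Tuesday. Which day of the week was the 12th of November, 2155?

Wednesday

Count forward from the earlier date (November 12, 2155) to the later (August 14, 2187):
Day-of-year of November 12, 2155: 316.
Day-of-year of August 14, 2187: 226.
2155 has 365 days, so 365 − 316 = 49 days remain in 2155.
Full years 2156–2186: 23 common + 8 leap = 23×365 + 8×366 = 11323 days.
Total: 49 + 11323 + 226 = 11598 days.
11598 mod 7 = 6, so 6 days before Tuesday is Wednesday.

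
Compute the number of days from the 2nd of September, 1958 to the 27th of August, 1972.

5108

Day-of-year of September 2, 1958: 245.
Day-of-year of August 27, 1972: 240.
1958 has 365 days, so 365 − 245 = 120 days remain in 1958.
Full years 1959–1971: 10 common + 3 leap = 10×365 + 3×366 = 4748 days.
Total: 120 + 4748 + 240 = 5108 days.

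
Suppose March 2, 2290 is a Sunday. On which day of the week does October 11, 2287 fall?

Count forward from the earlier date (October 11, 2287) to the later (March 2, 2290):
Day-of-year of October 11, 2287: 284.
Day-of-year of March 2, 2290: 61.
2287 has 365 days, so 365 − 284 = 81 days remain in 2287.
Full years: 2288: 366; 2289: 365. Sum = 731.
Total: 81 + 731 + 61 = 873 days.
873 mod 7 = 5, so 5 days before Sunday is Tuesday.

Tuesday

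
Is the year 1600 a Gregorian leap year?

Yes

1600 is a leap year (divisible by 400).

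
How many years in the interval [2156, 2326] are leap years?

Years divisible by 4: 2156, 2160, …, 2324 — 43 in all.
Of these, 2200, 2300 are divisible by 100 but not 400, so not leap.
Leap years: 43 − 2 = 41.

41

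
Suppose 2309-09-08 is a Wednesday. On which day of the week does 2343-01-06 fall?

From September 8, 2309 to September 8, 2342: 33 years, of which 8 contain a Feb 29 — 25×365 + 8×366 = 12053 days.
September 2342: 30 − 8 = 22 days remain.
Then October (31), November (30), December (31): 31 + 30 + 31 = 92 days.
January 1–6, 2343: 6 days.
Residual: 120 days.
Total: 12173 days.
12173 is a multiple of 7, so 2343-01-06 falls on the same weekday: Wednesday.

Wednesday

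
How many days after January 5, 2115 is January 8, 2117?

January 2115: 31 − 5 = 26 days remain.
Then 23 full months totalling 700 days.
January 1–8, 2117: 8 days.
Total: 26 + 700 + 8 = 734 days.

734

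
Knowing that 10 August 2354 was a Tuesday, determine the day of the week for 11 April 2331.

Saturday

Count forward from the earlier date (April 11, 2331) to the later (August 10, 2354):
Day-of-year of April 11, 2331: 101.
Day-of-year of August 10, 2354: 222.
2331 has 365 days, so 365 − 101 = 264 days remain in 2331.
Full years 2332–2353: 16 common + 6 leap = 16×365 + 6×366 = 8036 days.
Total: 264 + 8036 + 222 = 8522 days.
8522 mod 7 = 3, so 3 days before Tuesday is Saturday.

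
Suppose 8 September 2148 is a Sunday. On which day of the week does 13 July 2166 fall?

Sunday

Day-of-year of September 8, 2148: 252.
Day-of-year of July 13, 2166: 194.
2148 has 366 days, so 366 − 252 = 114 days remain in 2148.
Full years 2149–2165: 13 common + 4 leap = 13×365 + 4×366 = 6209 days.
Total: 114 + 6209 + 194 = 6517 days.
6517 is a multiple of 7, so 13 July 2166 falls on the same weekday: Sunday.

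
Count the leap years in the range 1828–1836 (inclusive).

3

Years divisible by 4 in [1828, 1836]: 1828, 1832, 1836.
No century exceptions apply. Count: 3.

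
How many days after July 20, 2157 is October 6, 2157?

78

July 2157: 31 − 20 = 11 days remain.
Then August (31), September (30): 31 + 30 = 61 days.
October 1–6, 2157: 6 days.
Total: 11 + 61 + 6 = 78 days.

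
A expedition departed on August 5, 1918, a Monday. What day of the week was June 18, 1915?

Friday

Count forward from the earlier date (June 18, 1915) to the later (August 5, 1918):
June 18, 1915 → June 18, 1916: 366 days (1916 is a leap year).
June 18, 1916 → June 18, 1917: 365 days.
June 18, 1917 → June 18, 1918: 365 days.
June 1918: 30 − 18 = 12 days remain.
Then July (31): 31 days.
August 1–5, 1918: 5 days.
Residual: 48 days.
Total: 1144 days.
1144 mod 7 = 3, so 3 days before Monday is Friday.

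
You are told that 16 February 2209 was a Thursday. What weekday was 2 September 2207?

Count forward from the earlier date (September 2, 2207) to the later (February 16, 2209):
September 2207: 30 − 2 = 28 days remain.
Then 16 full months totalling 489 days.
February 1–16, 2209: 16 days (2209 is not a leap year).
Total: 28 + 489 + 16 = 533 days.
533 mod 7 = 1, so 1 day before Thursday is Wednesday.

Wednesday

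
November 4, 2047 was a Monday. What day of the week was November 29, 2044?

Count forward from the earlier date (November 29, 2044) to the later (November 4, 2047):
November 29, 2044 → November 29, 2045: 365 days.
November 29, 2045 → November 29, 2046: 365 days.
November 2046: 30 − 29 = 1 day remains.
Then 11 full months totalling 335 days.
November 1–4, 2047: 4 days.
Residual: 340 days.
Total: 1070 days.
1070 mod 7 = 6, so 6 days before Monday is Tuesday.

Tuesday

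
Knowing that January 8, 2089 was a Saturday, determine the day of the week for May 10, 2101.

Tuesday

From January 8, 2089 to January 8, 2101: 12 years, of which 2 contain a Feb 29 — 10×365 + 2×366 = 4382 days.
(2100 is not a leap year (divisible by 100 but not 400).)
January 2101: 31 − 8 = 23 days remain.
Then February 2101 (28), March (31), April (30): 28 + 31 + 30 = 89 days.
May 1–10, 2101: 10 days.
Residual: 122 days.
Total: 4504 days.
4504 mod 7 = 3, so 3 days after Saturday is Tuesday.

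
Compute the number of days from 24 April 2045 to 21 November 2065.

7516

From April 24, 2045 to April 24, 2065: 20 years, of which 5 contain a Feb 29 — 15×365 + 5×366 = 7305 days.
April 2065: 30 − 24 = 6 days remain.
Then May (31), June (30), July (31), August (31), September (30), October (31): 31 + 30 + 31 + 31 + 30 + 31 = 184 days.
November 1–21, 2065: 21 days.
Residual: 211 days.
Total: 7516 days.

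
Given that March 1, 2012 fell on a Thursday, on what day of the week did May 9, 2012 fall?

March 2012: 31 − 1 = 30 days remain.
Then April (30): 30 days.
May 1–9, 2012: 9 days.
Total: 30 + 30 + 9 = 69 days.
69 mod 7 = 6, so 6 days after Thursday is Wednesday.

Wednesday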